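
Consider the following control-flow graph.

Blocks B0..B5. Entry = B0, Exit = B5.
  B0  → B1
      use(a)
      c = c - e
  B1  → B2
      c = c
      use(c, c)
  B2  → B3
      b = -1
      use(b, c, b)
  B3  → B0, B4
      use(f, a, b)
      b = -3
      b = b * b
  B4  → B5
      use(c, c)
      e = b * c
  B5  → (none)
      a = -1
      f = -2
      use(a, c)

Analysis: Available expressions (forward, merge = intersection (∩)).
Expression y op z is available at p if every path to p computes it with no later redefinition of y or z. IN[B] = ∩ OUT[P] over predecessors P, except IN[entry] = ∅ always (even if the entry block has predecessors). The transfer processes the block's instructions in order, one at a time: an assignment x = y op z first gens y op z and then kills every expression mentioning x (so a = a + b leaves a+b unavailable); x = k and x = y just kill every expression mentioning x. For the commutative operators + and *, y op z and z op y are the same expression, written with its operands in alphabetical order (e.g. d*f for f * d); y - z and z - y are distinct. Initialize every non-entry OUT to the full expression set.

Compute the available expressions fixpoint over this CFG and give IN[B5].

Answer: {b*c}

Working:
Fixpoint table:
  B0: | IN={} | OUT={}
  B1: | IN={} | OUT={}
  B2: | IN={} | OUT={}
  B3: | IN={} | OUT={}
  B4: | IN={} | OUT={b*c}
  B5: | IN={b*c} | OUT={b*c}

Merge at B5: IN[B5] = OUT[B4] = {b*c}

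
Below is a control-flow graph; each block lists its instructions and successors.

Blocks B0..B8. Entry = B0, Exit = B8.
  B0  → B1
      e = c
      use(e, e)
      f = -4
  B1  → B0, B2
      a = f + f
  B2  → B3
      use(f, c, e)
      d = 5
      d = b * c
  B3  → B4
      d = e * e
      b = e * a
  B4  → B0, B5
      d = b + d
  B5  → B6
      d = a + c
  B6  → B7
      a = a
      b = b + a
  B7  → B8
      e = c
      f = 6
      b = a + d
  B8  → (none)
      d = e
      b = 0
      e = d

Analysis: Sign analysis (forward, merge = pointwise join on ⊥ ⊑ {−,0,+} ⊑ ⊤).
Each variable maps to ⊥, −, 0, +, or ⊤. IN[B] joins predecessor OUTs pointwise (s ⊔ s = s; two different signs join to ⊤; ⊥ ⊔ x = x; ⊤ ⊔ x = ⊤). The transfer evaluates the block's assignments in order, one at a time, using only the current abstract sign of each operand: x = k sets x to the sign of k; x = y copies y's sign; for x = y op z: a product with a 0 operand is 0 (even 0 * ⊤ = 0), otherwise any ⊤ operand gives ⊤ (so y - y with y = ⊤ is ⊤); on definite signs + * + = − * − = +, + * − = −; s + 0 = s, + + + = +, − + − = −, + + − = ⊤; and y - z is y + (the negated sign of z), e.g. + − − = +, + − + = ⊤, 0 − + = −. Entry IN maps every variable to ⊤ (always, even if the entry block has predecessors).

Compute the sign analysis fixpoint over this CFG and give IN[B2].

Answer: {a: -, b: ⊤, c: ⊤, d: ⊤, e: ⊤, f: -}

Derivation:
Fixpoint table:
  B0:  IN=(all ⊤)  OUT={f:-; rest ⊤}
  B1:  IN={f:-; rest ⊤}  OUT={a:-, f:-; rest ⊤}
  B2:  IN={a:-, f:-; rest ⊤}  OUT={a:-, f:-; rest ⊤}
  B3:  IN={a:-, f:-; rest ⊤}  OUT={a:-, f:-; rest ⊤}
  B4:  IN={a:-, f:-; rest ⊤}  OUT={a:-, f:-; rest ⊤}
  B5:  IN={a:-, f:-; rest ⊤}  OUT={a:-, f:-; rest ⊤}
  B6:  IN={a:-, f:-; rest ⊤}  OUT={a:-, f:-; rest ⊤}
  B7:  IN={a:-, f:-; rest ⊤}  OUT={a:-, f:+; rest ⊤}
  B8:  IN={a:-, f:+; rest ⊤}  OUT={a:-, b:0, f:+; rest ⊤}

Merge at B2: IN[B2] = OUT[B1] = {a: -, b: ⊤, c: ⊤, d: ⊤, e: ⊤, f: -}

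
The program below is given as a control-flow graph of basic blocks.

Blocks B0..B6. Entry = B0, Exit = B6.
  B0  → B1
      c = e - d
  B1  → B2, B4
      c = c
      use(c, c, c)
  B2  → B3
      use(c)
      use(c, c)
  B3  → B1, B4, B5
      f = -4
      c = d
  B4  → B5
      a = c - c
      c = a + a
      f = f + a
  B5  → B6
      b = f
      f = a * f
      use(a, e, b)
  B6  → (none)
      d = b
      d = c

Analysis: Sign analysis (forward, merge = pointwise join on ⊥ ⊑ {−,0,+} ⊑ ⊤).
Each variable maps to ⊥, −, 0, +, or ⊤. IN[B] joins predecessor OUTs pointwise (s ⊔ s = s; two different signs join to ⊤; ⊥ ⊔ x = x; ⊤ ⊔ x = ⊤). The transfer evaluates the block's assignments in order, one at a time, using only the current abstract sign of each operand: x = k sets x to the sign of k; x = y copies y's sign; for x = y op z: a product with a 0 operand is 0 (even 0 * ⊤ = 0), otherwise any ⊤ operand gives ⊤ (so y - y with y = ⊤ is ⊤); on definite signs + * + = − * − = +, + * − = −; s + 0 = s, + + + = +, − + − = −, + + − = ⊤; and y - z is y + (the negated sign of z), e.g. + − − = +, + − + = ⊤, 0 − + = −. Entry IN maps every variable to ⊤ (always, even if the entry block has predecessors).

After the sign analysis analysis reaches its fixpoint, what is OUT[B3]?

Converged values:
  B0: | IN=(all ⊤) | OUT=(all ⊤)
  B1: | IN=(all ⊤) | OUT=(all ⊤)
  B2: | IN=(all ⊤) | OUT=(all ⊤)
  B3: | IN=(all ⊤) | OUT={f:-; rest ⊤}
  B4: | IN=(all ⊤) | OUT=(all ⊤)
  B5: | IN=(all ⊤) | OUT=(all ⊤)
  B6: | IN=(all ⊤) | OUT=(all ⊤)

Merge at B3: IN[B3] = OUT[B2] = {a: ⊤, b: ⊤, c: ⊤, d: ⊤, e: ⊤, f: ⊤}
Applying B3's transfer function to that IN value gives OUT[B3] (row B3 above).

Answer: {a: ⊤, b: ⊤, c: ⊤, d: ⊤, e: ⊤, f: -}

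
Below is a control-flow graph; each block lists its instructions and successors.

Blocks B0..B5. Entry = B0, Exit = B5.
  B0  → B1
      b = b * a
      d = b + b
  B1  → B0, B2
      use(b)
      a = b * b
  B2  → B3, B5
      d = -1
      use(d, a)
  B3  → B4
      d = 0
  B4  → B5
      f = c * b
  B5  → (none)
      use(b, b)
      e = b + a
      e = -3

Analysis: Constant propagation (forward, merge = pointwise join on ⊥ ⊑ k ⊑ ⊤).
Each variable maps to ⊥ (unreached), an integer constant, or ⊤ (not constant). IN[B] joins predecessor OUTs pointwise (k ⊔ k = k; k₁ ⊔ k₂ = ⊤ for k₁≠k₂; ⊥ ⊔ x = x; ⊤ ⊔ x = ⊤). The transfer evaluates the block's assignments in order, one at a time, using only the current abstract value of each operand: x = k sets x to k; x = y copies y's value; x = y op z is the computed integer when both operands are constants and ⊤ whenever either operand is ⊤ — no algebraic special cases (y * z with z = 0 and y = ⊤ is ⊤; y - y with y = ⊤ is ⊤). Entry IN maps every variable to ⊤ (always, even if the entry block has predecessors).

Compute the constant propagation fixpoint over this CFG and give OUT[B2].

Per-block solution:
  B0: | IN=(all ⊤) | OUT=(all ⊤)
  B1: | IN=(all ⊤) | OUT=(all ⊤)
  B2: | IN=(all ⊤) | OUT={d:-1; rest ⊤}
  B3: | IN={d:-1; rest ⊤} | OUT={d:0; rest ⊤}
  B4: | IN={d:0; rest ⊤} | OUT={d:0; rest ⊤}
  B5: | IN=(all ⊤) | OUT={e:-3; rest ⊤}

Merge at B2: IN[B2] = OUT[B1] = {a: ⊤, b: ⊤, c: ⊤, d: ⊤, e: ⊤, f: ⊤}
Applying B2's transfer function to that IN value gives OUT[B2] (row B2 above).

Answer: {a: ⊤, b: ⊤, c: ⊤, d: -1, e: ⊤, f: ⊤}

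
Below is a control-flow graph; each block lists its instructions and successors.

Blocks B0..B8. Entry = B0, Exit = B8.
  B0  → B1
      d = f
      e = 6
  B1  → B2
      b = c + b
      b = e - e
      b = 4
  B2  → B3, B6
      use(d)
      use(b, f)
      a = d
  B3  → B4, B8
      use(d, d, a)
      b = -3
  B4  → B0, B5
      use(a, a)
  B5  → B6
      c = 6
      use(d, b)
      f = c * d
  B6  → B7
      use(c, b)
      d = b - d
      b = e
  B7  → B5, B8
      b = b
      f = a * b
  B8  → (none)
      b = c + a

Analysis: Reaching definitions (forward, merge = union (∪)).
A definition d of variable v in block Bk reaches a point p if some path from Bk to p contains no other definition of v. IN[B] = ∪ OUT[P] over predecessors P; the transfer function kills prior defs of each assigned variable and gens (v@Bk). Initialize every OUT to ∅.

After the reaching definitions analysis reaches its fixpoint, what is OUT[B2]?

Per-block solution:
  B0:   IN={a@B2, b@B3, d@B0, e@B0}   OUT={a@B2, b@B3, d@B0, e@B0}
  B1:   IN={a@B2, b@B3, d@B0, e@B0}   OUT={a@B2, b@B1, d@B0, e@B0}
  B2:   IN={a@B2, b@B1, d@B0, e@B0}   OUT={a@B2, b@B1, d@B0, e@B0}
  B3:   IN={a@B2, b@B1, d@B0, e@B0}   OUT={a@B2, b@B3, d@B0, e@B0}
  B4:   IN={a@B2, b@B3, d@B0, e@B0}   OUT={a@B2, b@B3, d@B0, e@B0}
  B5:   IN={a@B2, b@B3, b@B7, c@B5, d@B0, d@B6, e@B0, f@B7}   OUT={a@B2, b@B3, b@B7, c@B5, d@B0, d@B6, e@B0, f@B5}
  B6:   IN={a@B2, b@B1, b@B3, b@B7, c@B5, d@B0, d@B6, e@B0, f@B5}   OUT={a@B2, b@B6, c@B5, d@B6, e@B0, f@B5}
  B7:   IN={a@B2, b@B6, c@B5, d@B6, e@B0, f@B5}   OUT={a@B2, b@B7, c@B5, d@B6, e@B0, f@B7}
  B8:   IN={a@B2, b@B3, b@B7, c@B5, d@B0, d@B6, e@B0, f@B7}   OUT={a@B2, b@B8, c@B5, d@B0, d@B6, e@B0, f@B7}

Merge at B2: IN[B2] = OUT[B1] = {a@B2, b@B1, d@B0, e@B0}
Applying B2's transfer function to that IN value gives OUT[B2] (row B2 above).

Answer: {a@B2, b@B1, d@B0, e@B0}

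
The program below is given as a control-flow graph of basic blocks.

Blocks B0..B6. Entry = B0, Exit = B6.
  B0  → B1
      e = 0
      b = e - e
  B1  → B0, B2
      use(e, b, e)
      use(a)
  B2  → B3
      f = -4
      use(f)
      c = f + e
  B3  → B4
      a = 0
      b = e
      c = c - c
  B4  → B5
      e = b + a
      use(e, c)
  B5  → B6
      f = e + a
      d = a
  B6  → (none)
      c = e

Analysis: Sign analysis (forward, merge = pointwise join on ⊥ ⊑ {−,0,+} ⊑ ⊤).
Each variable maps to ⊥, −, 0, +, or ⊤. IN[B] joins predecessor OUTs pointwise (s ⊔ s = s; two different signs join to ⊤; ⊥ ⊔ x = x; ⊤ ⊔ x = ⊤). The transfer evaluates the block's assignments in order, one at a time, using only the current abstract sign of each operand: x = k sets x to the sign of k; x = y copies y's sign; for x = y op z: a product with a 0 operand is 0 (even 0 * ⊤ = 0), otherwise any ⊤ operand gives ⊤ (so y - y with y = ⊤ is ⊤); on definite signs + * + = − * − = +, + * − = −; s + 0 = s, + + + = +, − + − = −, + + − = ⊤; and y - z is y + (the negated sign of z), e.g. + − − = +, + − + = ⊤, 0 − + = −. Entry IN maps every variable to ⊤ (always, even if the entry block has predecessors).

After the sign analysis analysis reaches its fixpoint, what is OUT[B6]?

Per-block solution:
  B0: | IN=(all ⊤) | OUT={b:0, e:0; rest ⊤}
  B1: | IN={b:0, e:0; rest ⊤} | OUT={b:0, e:0; rest ⊤}
  B2: | IN={b:0, e:0; rest ⊤} | OUT={b:0, c:-, e:0, f:-; rest ⊤}
  B3: | IN={b:0, c:-, e:0, f:-; rest ⊤} | OUT={a:0, b:0, e:0, f:-; rest ⊤}
  B4: | IN={a:0, b:0, e:0, f:-; rest ⊤} | OUT={a:0, b:0, e:0, f:-; rest ⊤}
  B5: | IN={a:0, b:0, e:0, f:-; rest ⊤} | OUT={a:0, b:0, d:0, e:0, f:0; rest ⊤}
  B6: | IN={a:0, b:0, d:0, e:0, f:0; rest ⊤} | OUT={a:0, b:0, c:0, d:0, e:0, f:0; rest ⊤}

Merge at B6: IN[B6] = OUT[B5] = {a: 0, b: 0, c: ⊤, d: 0, e: 0, f: 0}
Applying B6's transfer function to that IN value gives OUT[B6] (row B6 above).

Answer: {a: 0, b: 0, c: 0, d: 0, e: 0, f: 0}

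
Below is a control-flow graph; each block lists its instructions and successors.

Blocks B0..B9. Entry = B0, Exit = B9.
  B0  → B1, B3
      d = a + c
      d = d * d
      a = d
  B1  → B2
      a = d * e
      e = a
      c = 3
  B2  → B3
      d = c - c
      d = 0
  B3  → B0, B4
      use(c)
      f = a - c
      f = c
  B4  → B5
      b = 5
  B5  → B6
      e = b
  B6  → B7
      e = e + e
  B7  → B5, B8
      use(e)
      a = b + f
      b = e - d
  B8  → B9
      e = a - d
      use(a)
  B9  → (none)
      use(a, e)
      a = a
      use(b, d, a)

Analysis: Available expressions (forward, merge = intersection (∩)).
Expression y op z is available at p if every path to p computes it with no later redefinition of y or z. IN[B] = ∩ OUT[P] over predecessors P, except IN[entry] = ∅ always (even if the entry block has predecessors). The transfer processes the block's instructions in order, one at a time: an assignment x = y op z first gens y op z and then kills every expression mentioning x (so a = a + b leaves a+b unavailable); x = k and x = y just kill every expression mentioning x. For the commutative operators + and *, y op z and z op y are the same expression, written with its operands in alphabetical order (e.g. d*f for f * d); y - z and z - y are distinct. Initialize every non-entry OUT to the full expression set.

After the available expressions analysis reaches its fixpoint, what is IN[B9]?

Per-block solution:
  B0:   IN={}   OUT={}
  B1:   IN={}   OUT={}
  B2:   IN={}   OUT={c-c}
  B3:   IN={}   OUT={a-c}
  B4:   IN={a-c}   OUT={a-c}
  B5:   IN={}   OUT={}
  B6:   IN={}   OUT={}
  B7:   IN={}   OUT={e-d}
  B8:   IN={e-d}   OUT={a-d}
  B9:   IN={a-d}   OUT={}

Merge at B9: IN[B9] = OUT[B8] = {a-d}

Answer: {a-d}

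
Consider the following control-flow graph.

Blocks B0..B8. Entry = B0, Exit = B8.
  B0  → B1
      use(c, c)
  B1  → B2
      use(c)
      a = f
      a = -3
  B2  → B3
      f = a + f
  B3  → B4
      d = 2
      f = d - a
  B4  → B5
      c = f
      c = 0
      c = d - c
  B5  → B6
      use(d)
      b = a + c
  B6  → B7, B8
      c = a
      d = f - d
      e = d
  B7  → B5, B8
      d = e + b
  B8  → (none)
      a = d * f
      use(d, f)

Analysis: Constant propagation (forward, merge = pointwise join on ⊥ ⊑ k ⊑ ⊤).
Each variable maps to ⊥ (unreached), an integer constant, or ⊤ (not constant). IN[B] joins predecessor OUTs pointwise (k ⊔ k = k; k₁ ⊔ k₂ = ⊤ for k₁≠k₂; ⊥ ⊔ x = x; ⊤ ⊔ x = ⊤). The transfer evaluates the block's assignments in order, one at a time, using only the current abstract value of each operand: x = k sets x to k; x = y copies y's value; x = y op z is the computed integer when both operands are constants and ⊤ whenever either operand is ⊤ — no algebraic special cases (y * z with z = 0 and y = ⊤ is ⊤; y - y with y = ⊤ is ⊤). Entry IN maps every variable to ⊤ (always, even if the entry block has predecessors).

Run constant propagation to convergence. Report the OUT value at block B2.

Answer: {a: -3, b: ⊤, c: ⊤, d: ⊤, e: ⊤, f: ⊤}

Derivation:
Per-block solution:
  B0: | IN=(all ⊤) | OUT=(all ⊤)
  B1: | IN=(all ⊤) | OUT={a:-3; rest ⊤}
  B2: | IN={a:-3; rest ⊤} | OUT={a:-3; rest ⊤}
  B3: | IN={a:-3; rest ⊤} | OUT={a:-3, d:2, f:5; rest ⊤}
  B4: | IN={a:-3, d:2, f:5; rest ⊤} | OUT={a:-3, c:2, d:2, f:5; rest ⊤}
  B5: | IN={a:-3, f:5; rest ⊤} | OUT={a:-3, f:5; rest ⊤}
  B6: | IN={a:-3, f:5; rest ⊤} | OUT={a:-3, c:-3, f:5; rest ⊤}
  B7: | IN={a:-3, c:-3, f:5; rest ⊤} | OUT={a:-3, c:-3, f:5; rest ⊤}
  B8: | IN={a:-3, c:-3, f:5; rest ⊤} | OUT={c:-3, f:5; rest ⊤}

Merge at B2: IN[B2] = OUT[B1] = {a: -3, b: ⊤, c: ⊤, d: ⊤, e: ⊤, f: ⊤}
Applying B2's transfer function to that IN value gives OUT[B2] (row B2 above).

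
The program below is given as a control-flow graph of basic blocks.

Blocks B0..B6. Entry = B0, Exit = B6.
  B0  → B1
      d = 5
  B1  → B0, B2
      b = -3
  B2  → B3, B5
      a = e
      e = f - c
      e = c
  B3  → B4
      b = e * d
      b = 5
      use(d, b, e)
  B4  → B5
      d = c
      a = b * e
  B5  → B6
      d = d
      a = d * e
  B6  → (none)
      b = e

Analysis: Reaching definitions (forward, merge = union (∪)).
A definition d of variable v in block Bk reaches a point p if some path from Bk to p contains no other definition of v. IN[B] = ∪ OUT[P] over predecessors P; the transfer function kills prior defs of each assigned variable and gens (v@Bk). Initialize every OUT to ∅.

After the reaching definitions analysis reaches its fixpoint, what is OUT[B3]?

Answer: {a@B2, b@B3, d@B0, e@B2}

Working:
Per-block solution:
  B0:   IN={b@B1, d@B0}   OUT={b@B1, d@B0}
  B1:   IN={b@B1, d@B0}   OUT={b@B1, d@B0}
  B2:   IN={b@B1, d@B0}   OUT={a@B2, b@B1, d@B0, e@B2}
  B3:   IN={a@B2, b@B1, d@B0, e@B2}   OUT={a@B2, b@B3, d@B0, e@B2}
  B4:   IN={a@B2, b@B3, d@B0, e@B2}   OUT={a@B4, b@B3, d@B4, e@B2}
  B5:   IN={a@B2, a@B4, b@B1, b@B3, d@B0, d@B4, e@B2}   OUT={a@B5, b@B1, b@B3, d@B5, e@B2}
  B6:   IN={a@B5, b@B1, b@B3, d@B5, e@B2}   OUT={a@B5, b@B6, d@B5, e@B2}

Merge at B3: IN[B3] = OUT[B2] = {a@B2, b@B1, d@B0, e@B2}
Applying B3's transfer function to that IN value gives OUT[B3] (row B3 above).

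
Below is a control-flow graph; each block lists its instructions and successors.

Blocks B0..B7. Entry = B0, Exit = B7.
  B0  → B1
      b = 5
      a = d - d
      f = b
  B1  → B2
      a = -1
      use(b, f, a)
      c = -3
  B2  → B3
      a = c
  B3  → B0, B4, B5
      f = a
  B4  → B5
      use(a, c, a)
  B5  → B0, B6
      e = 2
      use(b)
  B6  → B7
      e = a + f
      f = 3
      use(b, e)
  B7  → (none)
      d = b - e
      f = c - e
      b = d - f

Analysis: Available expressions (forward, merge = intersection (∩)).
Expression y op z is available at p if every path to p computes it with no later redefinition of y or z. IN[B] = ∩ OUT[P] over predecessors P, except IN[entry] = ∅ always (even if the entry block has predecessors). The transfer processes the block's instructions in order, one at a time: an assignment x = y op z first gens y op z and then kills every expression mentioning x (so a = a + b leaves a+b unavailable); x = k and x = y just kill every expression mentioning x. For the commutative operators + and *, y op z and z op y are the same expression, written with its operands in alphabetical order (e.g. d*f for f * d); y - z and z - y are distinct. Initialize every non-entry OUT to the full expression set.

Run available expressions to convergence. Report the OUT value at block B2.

Per-block solution:
  B0: | IN={} | OUT={d-d}
  B1: | IN={d-d} | OUT={d-d}
  B2: | IN={d-d} | OUT={d-d}
  B3: | IN={d-d} | OUT={d-d}
  B4: | IN={d-d} | OUT={d-d}
  B5: | IN={d-d} | OUT={d-d}
  B6: | IN={d-d} | OUT={d-d}
  B7: | IN={d-d} | OUT={c-e, d-f}

Merge at B2: IN[B2] = OUT[B1] = {d-d}
Applying B2's transfer function to that IN value gives OUT[B2] (row B2 above).

Answer: {d-d}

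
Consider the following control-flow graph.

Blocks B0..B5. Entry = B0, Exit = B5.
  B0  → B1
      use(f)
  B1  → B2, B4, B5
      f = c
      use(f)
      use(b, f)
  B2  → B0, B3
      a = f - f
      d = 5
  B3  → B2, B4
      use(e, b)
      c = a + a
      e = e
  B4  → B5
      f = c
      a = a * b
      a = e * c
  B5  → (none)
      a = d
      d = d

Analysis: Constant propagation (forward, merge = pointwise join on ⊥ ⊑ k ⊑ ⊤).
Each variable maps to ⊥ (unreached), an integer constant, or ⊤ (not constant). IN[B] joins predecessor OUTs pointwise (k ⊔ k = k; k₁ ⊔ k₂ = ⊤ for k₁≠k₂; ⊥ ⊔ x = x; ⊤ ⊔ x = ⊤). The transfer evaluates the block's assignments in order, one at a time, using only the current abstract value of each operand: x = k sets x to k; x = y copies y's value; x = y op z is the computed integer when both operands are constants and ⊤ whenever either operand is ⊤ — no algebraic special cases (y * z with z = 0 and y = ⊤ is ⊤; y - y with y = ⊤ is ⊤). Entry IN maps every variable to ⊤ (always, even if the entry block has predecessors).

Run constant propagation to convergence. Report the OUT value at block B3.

Answer: {a: ⊤, b: ⊤, c: ⊤, d: 5, e: ⊤, f: ⊤}

Derivation:
Converged values:
  B0: | IN=(all ⊤) | OUT=(all ⊤)
  B1: | IN=(all ⊤) | OUT=(all ⊤)
  B2: | IN=(all ⊤) | OUT={d:5; rest ⊤}
  B3: | IN={d:5; rest ⊤} | OUT={d:5; rest ⊤}
  B4: | IN=(all ⊤) | OUT=(all ⊤)
  B5: | IN=(all ⊤) | OUT=(all ⊤)

Merge at B3: IN[B3] = OUT[B2] = {a: ⊤, b: ⊤, c: ⊤, d: 5, e: ⊤, f: ⊤}
Applying B3's transfer function to that IN value gives OUT[B3] (row B3 above).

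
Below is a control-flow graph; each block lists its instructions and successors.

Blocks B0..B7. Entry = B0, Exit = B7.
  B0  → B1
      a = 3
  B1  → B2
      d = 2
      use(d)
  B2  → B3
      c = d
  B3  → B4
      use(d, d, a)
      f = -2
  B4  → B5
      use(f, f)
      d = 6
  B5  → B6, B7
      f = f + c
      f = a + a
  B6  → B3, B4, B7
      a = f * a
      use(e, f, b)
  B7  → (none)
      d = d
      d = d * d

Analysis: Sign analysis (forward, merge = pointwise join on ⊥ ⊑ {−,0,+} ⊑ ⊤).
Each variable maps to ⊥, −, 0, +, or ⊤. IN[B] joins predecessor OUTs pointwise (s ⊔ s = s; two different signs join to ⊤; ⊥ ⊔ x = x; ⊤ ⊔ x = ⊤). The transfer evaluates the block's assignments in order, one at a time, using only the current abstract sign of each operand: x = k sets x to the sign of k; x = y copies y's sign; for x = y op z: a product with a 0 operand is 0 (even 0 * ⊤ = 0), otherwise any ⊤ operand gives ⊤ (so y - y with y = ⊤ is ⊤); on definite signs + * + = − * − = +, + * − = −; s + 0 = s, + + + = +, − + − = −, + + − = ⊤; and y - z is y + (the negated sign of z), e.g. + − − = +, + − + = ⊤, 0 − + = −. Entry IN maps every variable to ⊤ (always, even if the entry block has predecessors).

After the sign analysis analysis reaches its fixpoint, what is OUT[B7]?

Fixpoint table:
  B0: | IN=(all ⊤) | OUT={a:+; rest ⊤}
  B1: | IN={a:+; rest ⊤} | OUT={a:+, d:+; rest ⊤}
  B2: | IN={a:+, d:+; rest ⊤} | OUT={a:+, c:+, d:+; rest ⊤}
  B3: | IN={a:+, c:+, d:+; rest ⊤} | OUT={a:+, c:+, d:+, f:-; rest ⊤}
  B4: | IN={a:+, c:+, d:+; rest ⊤} | OUT={a:+, c:+, d:+; rest ⊤}
  B5: | IN={a:+, c:+, d:+; rest ⊤} | OUT={a:+, c:+, d:+, f:+; rest ⊤}
  B6: | IN={a:+, c:+, d:+, f:+; rest ⊤} | OUT={a:+, c:+, d:+, f:+; rest ⊤}
  B7: | IN={a:+, c:+, d:+, f:+; rest ⊤} | OUT={a:+, c:+, d:+, f:+; rest ⊤}

Merge at B7: IN[B7] = OUT[B5] ⊔ OUT[B6] = {a: +, b: ⊤, c: +, d: +, e: ⊤, f: +}
Applying B7's transfer function to that IN value gives OUT[B7] (row B7 above).

Answer: {a: +, b: ⊤, c: +, d: +, e: ⊤, f: +}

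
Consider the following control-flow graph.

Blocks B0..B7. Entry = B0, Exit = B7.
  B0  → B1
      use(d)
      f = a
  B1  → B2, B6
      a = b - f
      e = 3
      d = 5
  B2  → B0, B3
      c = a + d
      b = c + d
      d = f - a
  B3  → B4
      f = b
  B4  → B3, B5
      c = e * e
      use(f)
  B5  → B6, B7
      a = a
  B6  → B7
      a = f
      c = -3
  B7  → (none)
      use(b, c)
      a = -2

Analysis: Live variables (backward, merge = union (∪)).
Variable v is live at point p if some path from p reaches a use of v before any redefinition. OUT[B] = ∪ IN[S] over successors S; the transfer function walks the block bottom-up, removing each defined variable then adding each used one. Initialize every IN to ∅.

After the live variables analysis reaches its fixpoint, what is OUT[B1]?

Answer: {a, b, d, e, f}

Derivation:
Per-block solution:
  B0: | IN={a, b, d} | OUT={b, f}
  B1: | IN={b, f} | OUT={a, b, d, e, f}
  B2: | IN={a, d, e, f} | OUT={a, b, d, e}
  B3: | IN={a, b, e} | OUT={a, b, e, f}
  B4: | IN={a, b, e, f} | OUT={a, b, c, e, f}
  B5: | IN={a, b, c, f} | OUT={b, c, f}
  B6: | IN={b, f} | OUT={b, c}
  B7: | IN={b, c} | OUT={}

Merge at B1: OUT[B1] = IN[B2] ⊔ IN[B6] = {a, b, d, e, f}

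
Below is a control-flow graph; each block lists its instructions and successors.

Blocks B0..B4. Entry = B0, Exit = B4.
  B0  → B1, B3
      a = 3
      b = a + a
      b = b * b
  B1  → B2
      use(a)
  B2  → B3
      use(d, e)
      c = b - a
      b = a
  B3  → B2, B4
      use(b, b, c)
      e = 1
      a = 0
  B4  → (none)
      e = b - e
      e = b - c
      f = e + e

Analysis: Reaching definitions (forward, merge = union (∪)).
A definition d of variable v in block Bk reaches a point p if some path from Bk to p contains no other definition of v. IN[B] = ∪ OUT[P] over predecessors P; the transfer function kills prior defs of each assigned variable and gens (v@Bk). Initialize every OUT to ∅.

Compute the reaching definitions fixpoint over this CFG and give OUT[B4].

Converged values:
  B0:  IN={}  OUT={a@B0, b@B0}
  B1:  IN={a@B0, b@B0}  OUT={a@B0, b@B0}
  B2:  IN={a@B0, a@B3, b@B0, b@B2, c@B2, e@B3}  OUT={a@B0, a@B3, b@B2, c@B2, e@B3}
  B3:  IN={a@B0, a@B3, b@B0, b@B2, c@B2, e@B3}  OUT={a@B3, b@B0, b@B2, c@B2, e@B3}
  B4:  IN={a@B3, b@B0, b@B2, c@B2, e@B3}  OUT={a@B3, b@B0, b@B2, c@B2, e@B4, f@B4}

Merge at B4: IN[B4] = OUT[B3] = {a@B3, b@B0, b@B2, c@B2, e@B3}
Applying B4's transfer function to that IN value gives OUT[B4] (row B4 above).

Answer: {a@B3, b@B0, b@B2, c@B2, e@B4, f@B4}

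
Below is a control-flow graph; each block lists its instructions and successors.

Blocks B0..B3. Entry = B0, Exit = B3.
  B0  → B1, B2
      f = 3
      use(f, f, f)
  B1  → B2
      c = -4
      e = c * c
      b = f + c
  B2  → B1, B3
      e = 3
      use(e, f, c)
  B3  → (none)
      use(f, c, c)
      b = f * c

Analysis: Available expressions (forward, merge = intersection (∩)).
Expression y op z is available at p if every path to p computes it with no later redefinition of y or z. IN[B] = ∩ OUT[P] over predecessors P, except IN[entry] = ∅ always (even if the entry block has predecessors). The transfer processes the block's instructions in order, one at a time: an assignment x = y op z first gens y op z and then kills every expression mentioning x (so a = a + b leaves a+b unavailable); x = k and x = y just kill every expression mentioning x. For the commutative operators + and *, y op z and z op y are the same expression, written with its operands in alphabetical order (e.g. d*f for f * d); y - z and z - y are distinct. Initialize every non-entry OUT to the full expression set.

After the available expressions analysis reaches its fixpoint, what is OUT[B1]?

Answer: {c*c, c+f}

Trace:
Converged values:
  B0:   IN={}   OUT={}
  B1:   IN={}   OUT={c*c, c+f}
  B2:   IN={}   OUT={}
  B3:   IN={}   OUT={c*f}

Merge at B1: IN[B1] = OUT[B0] ∩ OUT[B2] = {}
Applying B1's transfer function to that IN value gives OUT[B1] (row B1 above).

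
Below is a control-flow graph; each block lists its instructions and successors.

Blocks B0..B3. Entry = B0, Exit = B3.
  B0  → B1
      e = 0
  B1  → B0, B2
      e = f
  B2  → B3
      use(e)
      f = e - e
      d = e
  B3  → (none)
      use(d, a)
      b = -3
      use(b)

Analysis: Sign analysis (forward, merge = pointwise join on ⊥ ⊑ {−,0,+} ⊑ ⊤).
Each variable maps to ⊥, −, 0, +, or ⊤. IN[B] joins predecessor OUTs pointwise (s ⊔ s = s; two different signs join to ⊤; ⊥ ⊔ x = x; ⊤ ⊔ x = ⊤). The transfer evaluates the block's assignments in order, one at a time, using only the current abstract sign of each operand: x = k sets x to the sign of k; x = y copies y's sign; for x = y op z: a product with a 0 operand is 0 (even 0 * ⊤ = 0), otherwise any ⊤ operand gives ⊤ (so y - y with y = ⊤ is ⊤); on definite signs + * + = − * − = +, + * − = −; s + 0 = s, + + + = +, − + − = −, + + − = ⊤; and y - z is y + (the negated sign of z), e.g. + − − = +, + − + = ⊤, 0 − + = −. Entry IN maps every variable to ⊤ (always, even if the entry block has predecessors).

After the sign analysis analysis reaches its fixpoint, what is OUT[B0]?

Per-block solution:
  B0:  IN=(all ⊤)  OUT={e:0; rest ⊤}
  B1:  IN={e:0; rest ⊤}  OUT=(all ⊤)
  B2:  IN=(all ⊤)  OUT=(all ⊤)
  B3:  IN=(all ⊤)  OUT={b:-; rest ⊤}

Merge at B0 (entry node, so the boundary value (all ⊤) is joined with the incoming edge(s)): IN[B0] = (all ⊤) ⊔ OUT[B1] = {a: ⊤, b: ⊤, c: ⊤, d: ⊤, e: ⊤, f: ⊤}
Applying B0's transfer function to that IN value gives OUT[B0] (row B0 above).

Answer: {a: ⊤, b: ⊤, c: ⊤, d: ⊤, e: 0, f: ⊤}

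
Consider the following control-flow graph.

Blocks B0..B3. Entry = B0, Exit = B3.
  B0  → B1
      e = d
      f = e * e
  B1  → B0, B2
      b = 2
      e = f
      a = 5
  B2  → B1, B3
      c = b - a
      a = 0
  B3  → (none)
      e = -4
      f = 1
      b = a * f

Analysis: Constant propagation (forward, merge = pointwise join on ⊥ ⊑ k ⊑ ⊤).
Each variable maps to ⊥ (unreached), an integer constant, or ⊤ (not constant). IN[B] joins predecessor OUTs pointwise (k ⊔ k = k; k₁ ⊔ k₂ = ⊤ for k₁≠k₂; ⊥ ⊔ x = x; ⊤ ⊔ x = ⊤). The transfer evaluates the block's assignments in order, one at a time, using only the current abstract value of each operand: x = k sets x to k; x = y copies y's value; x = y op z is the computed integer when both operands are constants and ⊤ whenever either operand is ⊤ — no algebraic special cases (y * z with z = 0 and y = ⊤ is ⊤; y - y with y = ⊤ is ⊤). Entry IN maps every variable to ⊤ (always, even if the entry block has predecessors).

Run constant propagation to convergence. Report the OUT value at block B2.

Answer: {a: 0, b: 2, c: -3, d: ⊤, e: ⊤, f: ⊤}

Derivation:
Per-block solution:
  B0:  IN=(all ⊤)  OUT=(all ⊤)
  B1:  IN=(all ⊤)  OUT={a:5, b:2; rest ⊤}
  B2:  IN={a:5, b:2; rest ⊤}  OUT={a:0, b:2, c:-3; rest ⊤}
  B3:  IN={a:0, b:2, c:-3; rest ⊤}  OUT={a:0, b:0, c:-3, e:-4, f:1; rest ⊤}

Merge at B2: IN[B2] = OUT[B1] = {a: 5, b: 2, c: ⊤, d: ⊤, e: ⊤, f: ⊤}
Applying B2's transfer function to that IN value gives OUT[B2] (row B2 above).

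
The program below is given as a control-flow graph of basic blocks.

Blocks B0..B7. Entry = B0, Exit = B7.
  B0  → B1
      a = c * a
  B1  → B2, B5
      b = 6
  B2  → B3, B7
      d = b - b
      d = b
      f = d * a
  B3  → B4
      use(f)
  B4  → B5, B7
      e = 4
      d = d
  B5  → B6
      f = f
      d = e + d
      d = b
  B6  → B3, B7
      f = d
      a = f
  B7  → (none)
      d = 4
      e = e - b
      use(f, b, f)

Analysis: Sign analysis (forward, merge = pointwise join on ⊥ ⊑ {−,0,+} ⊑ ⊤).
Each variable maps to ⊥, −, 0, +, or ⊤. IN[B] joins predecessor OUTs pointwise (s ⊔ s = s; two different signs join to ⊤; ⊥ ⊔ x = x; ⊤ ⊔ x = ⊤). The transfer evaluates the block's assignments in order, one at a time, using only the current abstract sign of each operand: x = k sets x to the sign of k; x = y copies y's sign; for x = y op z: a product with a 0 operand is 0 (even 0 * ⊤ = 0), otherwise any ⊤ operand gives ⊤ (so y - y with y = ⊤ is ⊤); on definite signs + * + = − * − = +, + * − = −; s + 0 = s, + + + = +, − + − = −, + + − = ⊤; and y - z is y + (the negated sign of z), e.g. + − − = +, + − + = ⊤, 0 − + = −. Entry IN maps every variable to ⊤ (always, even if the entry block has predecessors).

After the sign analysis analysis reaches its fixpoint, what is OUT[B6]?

Answer: {a: +, b: +, c: ⊤, d: +, e: ⊤, f: +}

Derivation:
Fixpoint table:
  B0:   IN=(all ⊤)   OUT=(all ⊤)
  B1:   IN=(all ⊤)   OUT={b:+; rest ⊤}
  B2:   IN={b:+; rest ⊤}   OUT={b:+, d:+; rest ⊤}
  B3:   IN={b:+, d:+; rest ⊤}   OUT={b:+, d:+; rest ⊤}
  B4:   IN={b:+, d:+; rest ⊤}   OUT={b:+, d:+, e:+; rest ⊤}
  B5:   IN={b:+; rest ⊤}   OUT={b:+, d:+; rest ⊤}
  B6:   IN={b:+, d:+; rest ⊤}   OUT={a:+, b:+, d:+, f:+; rest ⊤}
  B7:   IN={b:+, d:+; rest ⊤}   OUT={b:+, d:+; rest ⊤}

Merge at B6: IN[B6] = OUT[B5] = {a: ⊤, b: +, c: ⊤, d: +, e: ⊤, f: ⊤}
Applying B6's transfer function to that IN value gives OUT[B6] (row B6 above).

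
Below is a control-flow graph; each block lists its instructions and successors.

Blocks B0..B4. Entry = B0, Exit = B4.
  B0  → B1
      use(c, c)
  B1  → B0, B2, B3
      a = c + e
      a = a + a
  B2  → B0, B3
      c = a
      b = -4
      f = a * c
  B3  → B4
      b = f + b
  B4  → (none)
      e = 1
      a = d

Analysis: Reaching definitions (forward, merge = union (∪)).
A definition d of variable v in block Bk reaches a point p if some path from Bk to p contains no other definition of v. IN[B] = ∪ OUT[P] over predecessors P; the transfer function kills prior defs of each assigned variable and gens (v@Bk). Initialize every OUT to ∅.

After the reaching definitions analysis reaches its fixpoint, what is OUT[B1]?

Per-block solution:
  B0: | IN={a@B1, b@B2, c@B2, f@B2} | OUT={a@B1, b@B2, c@B2, f@B2}
  B1: | IN={a@B1, b@B2, c@B2, f@B2} | OUT={a@B1, b@B2, c@B2, f@B2}
  B2: | IN={a@B1, b@B2, c@B2, f@B2} | OUT={a@B1, b@B2, c@B2, f@B2}
  B3: | IN={a@B1, b@B2, c@B2, f@B2} | OUT={a@B1, b@B3, c@B2, f@B2}
  B4: | IN={a@B1, b@B3, c@B2, f@B2} | OUT={a@B4, b@B3, c@B2, e@B4, f@B2}

Merge at B1: IN[B1] = OUT[B0] = {a@B1, b@B2, c@B2, f@B2}
Applying B1's transfer function to that IN value gives OUT[B1] (row B1 above).

Answer: {a@B1, b@B2, c@B2, f@B2}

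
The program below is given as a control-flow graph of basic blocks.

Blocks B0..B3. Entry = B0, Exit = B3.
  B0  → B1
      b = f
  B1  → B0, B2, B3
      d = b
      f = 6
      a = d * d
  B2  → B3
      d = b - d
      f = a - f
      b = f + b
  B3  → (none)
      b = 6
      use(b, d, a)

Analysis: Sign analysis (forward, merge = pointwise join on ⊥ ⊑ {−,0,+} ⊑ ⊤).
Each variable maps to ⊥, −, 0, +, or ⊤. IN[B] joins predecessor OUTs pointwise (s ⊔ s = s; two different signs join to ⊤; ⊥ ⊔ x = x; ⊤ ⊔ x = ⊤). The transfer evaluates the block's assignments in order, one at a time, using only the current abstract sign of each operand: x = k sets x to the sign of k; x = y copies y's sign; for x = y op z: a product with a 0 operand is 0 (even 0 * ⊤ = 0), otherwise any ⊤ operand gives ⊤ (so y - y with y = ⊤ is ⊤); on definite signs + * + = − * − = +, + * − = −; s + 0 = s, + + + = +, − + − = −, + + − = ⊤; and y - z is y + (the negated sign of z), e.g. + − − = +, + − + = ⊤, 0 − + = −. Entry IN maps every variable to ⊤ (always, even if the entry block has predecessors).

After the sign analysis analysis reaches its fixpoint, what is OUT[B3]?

Fixpoint table:
  B0:   IN=(all ⊤)   OUT=(all ⊤)
  B1:   IN=(all ⊤)   OUT={f:+; rest ⊤}
  B2:   IN={f:+; rest ⊤}   OUT=(all ⊤)
  B3:   IN=(all ⊤)   OUT={b:+; rest ⊤}

Merge at B3: IN[B3] = OUT[B1] ⊔ OUT[B2] = {a: ⊤, b: ⊤, c: ⊤, d: ⊤, e: ⊤, f: ⊤}
Applying B3's transfer function to that IN value gives OUT[B3] (row B3 above).

Answer: {a: ⊤, b: +, c: ⊤, d: ⊤, e: ⊤, f: ⊤}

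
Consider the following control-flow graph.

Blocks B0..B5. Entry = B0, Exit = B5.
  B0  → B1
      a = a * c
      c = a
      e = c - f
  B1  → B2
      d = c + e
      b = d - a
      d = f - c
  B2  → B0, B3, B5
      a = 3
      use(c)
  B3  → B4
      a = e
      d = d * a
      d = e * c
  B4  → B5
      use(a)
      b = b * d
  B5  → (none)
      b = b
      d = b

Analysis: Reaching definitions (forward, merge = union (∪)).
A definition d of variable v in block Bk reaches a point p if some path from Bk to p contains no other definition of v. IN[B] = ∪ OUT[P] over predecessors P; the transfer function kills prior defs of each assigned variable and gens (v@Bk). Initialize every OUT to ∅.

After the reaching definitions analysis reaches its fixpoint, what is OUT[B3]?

Fixpoint table:
  B0:  IN={a@B2, b@B1, c@B0, d@B1, e@B0}  OUT={a@B0, b@B1, c@B0, d@B1, e@B0}
  B1:  IN={a@B0, b@B1, c@B0, d@B1, e@B0}  OUT={a@B0, b@B1, c@B0, d@B1, e@B0}
  B2:  IN={a@B0, b@B1, c@B0, d@B1, e@B0}  OUT={a@B2, b@B1, c@B0, d@B1, e@B0}
  B3:  IN={a@B2, b@B1, c@B0, d@B1, e@B0}  OUT={a@B3, b@B1, c@B0, d@B3, e@B0}
  B4:  IN={a@B3, b@B1, c@B0, d@B3, e@B0}  OUT={a@B3, b@B4, c@B0, d@B3, e@B0}
  B5:  IN={a@B2, a@B3, b@B1, b@B4, c@B0, d@B1, d@B3, e@B0}  OUT={a@B2, a@B3, b@B5, c@B0, d@B5, e@B0}

Merge at B3: IN[B3] = OUT[B2] = {a@B2, b@B1, c@B0, d@B1, e@B0}
Applying B3's transfer function to that IN value gives OUT[B3] (row B3 above).

Answer: {a@B3, b@B1, c@B0, d@B3, e@B0}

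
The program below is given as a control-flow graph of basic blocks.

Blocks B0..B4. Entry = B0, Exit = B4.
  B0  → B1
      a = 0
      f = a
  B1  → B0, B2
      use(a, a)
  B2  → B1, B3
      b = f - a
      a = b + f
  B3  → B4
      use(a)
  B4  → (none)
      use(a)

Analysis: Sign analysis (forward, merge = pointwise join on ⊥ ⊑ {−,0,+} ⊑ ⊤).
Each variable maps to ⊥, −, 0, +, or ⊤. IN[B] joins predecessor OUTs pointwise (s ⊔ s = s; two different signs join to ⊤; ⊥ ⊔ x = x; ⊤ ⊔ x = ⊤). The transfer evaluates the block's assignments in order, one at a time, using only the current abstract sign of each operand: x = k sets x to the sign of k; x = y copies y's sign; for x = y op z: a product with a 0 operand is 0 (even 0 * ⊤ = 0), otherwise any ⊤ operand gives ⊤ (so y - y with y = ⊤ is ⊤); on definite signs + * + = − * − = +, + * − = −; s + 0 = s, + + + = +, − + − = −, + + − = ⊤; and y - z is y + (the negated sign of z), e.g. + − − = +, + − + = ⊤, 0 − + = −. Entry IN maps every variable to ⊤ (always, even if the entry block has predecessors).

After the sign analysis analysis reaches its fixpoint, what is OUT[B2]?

Answer: {a: 0, b: 0, c: ⊤, d: ⊤, e: ⊤, f: 0}

Working:
Converged values:
  B0:   IN=(all ⊤)   OUT={a:0, f:0; rest ⊤}
  B1:   IN={a:0, f:0; rest ⊤}   OUT={a:0, f:0; rest ⊤}
  B2:   IN={a:0, f:0; rest ⊤}   OUT={a:0, b:0, f:0; rest ⊤}
  B3:   IN={a:0, b:0, f:0; rest ⊤}   OUT={a:0, b:0, f:0; rest ⊤}
  B4:   IN={a:0, b:0, f:0; rest ⊤}   OUT={a:0, b:0, f:0; rest ⊤}

Merge at B2: IN[B2] = OUT[B1] = {a: 0, b: ⊤, c: ⊤, d: ⊤, e: ⊤, f: 0}
Applying B2's transfer function to that IN value gives OUT[B2] (row B2 above).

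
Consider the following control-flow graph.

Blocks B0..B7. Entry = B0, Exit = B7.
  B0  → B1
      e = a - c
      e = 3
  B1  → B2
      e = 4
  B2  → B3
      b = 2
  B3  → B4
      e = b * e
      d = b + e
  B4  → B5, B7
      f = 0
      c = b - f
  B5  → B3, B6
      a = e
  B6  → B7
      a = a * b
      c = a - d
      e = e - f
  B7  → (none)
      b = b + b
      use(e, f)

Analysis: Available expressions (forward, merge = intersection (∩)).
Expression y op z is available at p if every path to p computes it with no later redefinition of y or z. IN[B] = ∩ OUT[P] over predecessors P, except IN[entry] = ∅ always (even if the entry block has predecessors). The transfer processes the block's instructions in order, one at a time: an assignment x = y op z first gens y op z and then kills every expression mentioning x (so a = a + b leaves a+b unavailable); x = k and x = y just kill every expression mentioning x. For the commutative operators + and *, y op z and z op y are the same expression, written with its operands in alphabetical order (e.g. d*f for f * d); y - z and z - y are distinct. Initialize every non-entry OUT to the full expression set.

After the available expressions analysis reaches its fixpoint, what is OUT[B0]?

Per-block solution:
  B0:  IN={}  OUT={a-c}
  B1:  IN={a-c}  OUT={a-c}
  B2:  IN={a-c}  OUT={a-c}
  B3:  IN={}  OUT={b+e}
  B4:  IN={b+e}  OUT={b+e, b-f}
  B5:  IN={b+e, b-f}  OUT={b+e, b-f}
  B6:  IN={b+e, b-f}  OUT={a-d, b-f}
  B7:  IN={b-f}  OUT={}

B0 is the boundary node: IN[B0] = {}
Applying B0's transfer function to that IN value gives OUT[B0] (row B0 above).

Answer: {a-c}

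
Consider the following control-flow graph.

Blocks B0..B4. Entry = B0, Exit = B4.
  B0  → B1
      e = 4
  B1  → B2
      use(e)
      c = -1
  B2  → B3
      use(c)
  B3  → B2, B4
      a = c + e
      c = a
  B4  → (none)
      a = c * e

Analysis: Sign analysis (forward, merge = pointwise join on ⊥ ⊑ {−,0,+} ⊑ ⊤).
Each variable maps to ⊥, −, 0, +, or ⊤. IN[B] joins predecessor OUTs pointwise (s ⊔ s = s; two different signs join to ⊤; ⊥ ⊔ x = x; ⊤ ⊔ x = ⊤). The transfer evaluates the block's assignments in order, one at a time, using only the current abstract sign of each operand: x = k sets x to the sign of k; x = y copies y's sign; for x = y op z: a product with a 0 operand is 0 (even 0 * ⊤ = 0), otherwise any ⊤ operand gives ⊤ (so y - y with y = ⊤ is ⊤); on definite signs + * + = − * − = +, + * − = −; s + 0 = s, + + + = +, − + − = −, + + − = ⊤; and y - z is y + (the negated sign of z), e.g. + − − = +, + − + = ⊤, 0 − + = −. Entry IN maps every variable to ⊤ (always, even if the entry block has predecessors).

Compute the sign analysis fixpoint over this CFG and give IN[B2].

Answer: {a: ⊤, b: ⊤, c: ⊤, d: ⊤, e: +, f: ⊤}

Working:
Per-block solution:
  B0: | IN=(all ⊤) | OUT={e:+; rest ⊤}
  B1: | IN={e:+; rest ⊤} | OUT={c:-, e:+; rest ⊤}
  B2: | IN={e:+; rest ⊤} | OUT={e:+; rest ⊤}
  B3: | IN={e:+; rest ⊤} | OUT={e:+; rest ⊤}
  B4: | IN={e:+; rest ⊤} | OUT={e:+; rest ⊤}

Merge at B2: IN[B2] = OUT[B1] ⊔ OUT[B3] = {a: ⊤, b: ⊤, c: ⊤, d: ⊤, e: +, f: ⊤}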